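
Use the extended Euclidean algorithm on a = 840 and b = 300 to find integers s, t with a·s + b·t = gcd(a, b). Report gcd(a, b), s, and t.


Euclidean algorithm on (840, 300) — divide until remainder is 0:
  840 = 2 · 300 + 240
  300 = 1 · 240 + 60
  240 = 4 · 60 + 0
gcd(840, 300) = 60.
Track Bezout coefficients alongside the remainders: start with r₀ = 840 = a·1 + b·0 (s = 1, t = 0) and r₁ = 300 = a·0 + b·1 (s = 0, t = 1); each new remainder r_{k+1} = r_{k-1} − q_k·r_k inherits s_{k+1} = s_{k-1} − q_k·s_k, t_{k+1} = t_{k-1} − q_k·t_k, so r_k = a·s_k + b·t_k at every step:
  q = 2: r = 240, s = 1 − 2·0 = 1, t = 0 − 2·1 = -2  (check: 840·1 + 300·(-2) = 240)
  q = 1: r = 60, s = 0 − 1·1 = -1, t = 1 − 1·(-2) = 3  (check: 840·(-1) + 300·3 = 60)
The row with r = 60 (the gcd) gives the Bezout coefficients s = -1, t = 3.
Result: 840 · (-1) + 300 · (3) = 60.

gcd(840, 300) = 60; s = -1, t = 3 (check: 840·(-1) + 300·3 = 60).


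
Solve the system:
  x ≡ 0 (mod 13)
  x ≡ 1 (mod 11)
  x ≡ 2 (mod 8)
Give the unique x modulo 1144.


Moduli 13, 11, 8 are pairwise coprime; by CRT there is a unique solution modulo M = 13 · 11 · 8 = 1144.
Solve pairwise, accumulating the modulus:
  Start with x ≡ 0 (mod 13).
  Combine with x ≡ 1 (mod 11): since gcd(13, 11) = 1, we get a unique residue mod 143.
    Write x = 0 + 13·t and substitute into x ≡ 1 (mod 11): 13·t ≡ 1 − 0 = 1 (mod 11).
    Reduce coefficients mod 11: 2·t ≡ 1 (mod 11).
    The inverse of 2 mod 11 is 6 (since 2·6 = 12 = 1·11 + 1), so t ≡ 6·1 = 6 ≡ 6 (mod 11).
    Then x = 0 + 13·6 = 78, valid modulo lcm(13, 11) = 143: x ≡ 78 (mod 143).
  Combine with x ≡ 2 (mod 8): since gcd(143, 8) = 1, we get a unique residue mod 1144.
    Write x = 78 + 143·t and substitute into x ≡ 2 (mod 8): 143·t ≡ 2 − 78 = -76 (mod 8).
    Reduce coefficients mod 8: 7·t ≡ 4 (mod 8).
    The inverse of 7 mod 8 is 7 (since 7·7 = 49 = 6·8 + 1), so t ≡ 7·4 = 28 ≡ 4 (mod 8).
    Then x = 78 + 143·4 = 650, valid modulo lcm(143, 8) = 1144: x ≡ 650 (mod 1144).
Verify: 650 mod 13 = 0 ✓, 650 mod 11 = 1 ✓, 650 mod 8 = 2 ✓.

x ≡ 650 (mod 1144).


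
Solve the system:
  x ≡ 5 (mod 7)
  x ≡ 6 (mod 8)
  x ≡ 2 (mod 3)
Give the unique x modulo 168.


Moduli 7, 8, 3 are pairwise coprime; by CRT there is a unique solution modulo M = 7 · 8 · 3 = 168.
Solve pairwise, accumulating the modulus:
  Start with x ≡ 5 (mod 7).
  Combine with x ≡ 6 (mod 8): since gcd(7, 8) = 1, we get a unique residue mod 56.
    Write x = 5 + 7·t and substitute into x ≡ 6 (mod 8): 7·t ≡ 6 − 5 = 1 (mod 8).
    The inverse of 7 mod 8 is 7 (since 7·7 = 49 = 6·8 + 1), so t ≡ 7·1 = 7 ≡ 7 (mod 8).
    Then x = 5 + 7·7 = 54, valid modulo lcm(7, 8) = 56: x ≡ 54 (mod 56).
  Combine with x ≡ 2 (mod 3): since gcd(56, 3) = 1, we get a unique residue mod 168.
    Write x = 54 + 56·t and substitute into x ≡ 2 (mod 3): 56·t ≡ 2 − 54 = -52 (mod 3).
    Reduce coefficients mod 3: 2·t ≡ 2 (mod 3).
    The inverse of 2 mod 3 is 2 (since 2·2 = 4 = 1·3 + 1), so t ≡ 2·2 = 4 ≡ 1 (mod 3).
    Then x = 54 + 56·1 = 110, valid modulo lcm(56, 3) = 168: x ≡ 110 (mod 168).
Verify: 110 mod 7 = 5 ✓, 110 mod 8 = 6 ✓, 110 mod 3 = 2 ✓.

x ≡ 110 (mod 168).


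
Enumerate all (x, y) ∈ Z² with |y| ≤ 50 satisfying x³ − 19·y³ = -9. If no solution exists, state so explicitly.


The equation is x³ - 19y³ = -9. For fixed y, x³ = 19·y³ − 9, so a solution requires the RHS to be a perfect cube.
Strategy: iterate y from -50 to 50, compute RHS = 19·y³ − 9, and check whether it is a (positive or negative) perfect cube.
Check small values of y:
  y = 0: RHS = -9 is not a perfect cube.
  y = 1: RHS = 10 is not a perfect cube.
  y = -1: RHS = -28 is not a perfect cube.
  y = 2: RHS = 143 is not a perfect cube.
  y = -2: RHS = -161 is not a perfect cube.
  y = 3: RHS = 504 is not a perfect cube.
  y = -3: RHS = -522 is not a perfect cube.
Continuing the search up to |y| = 50 finds no solutions either.
No (x, y) in the scanned range satisfies the equation.

No integer solutions with |y| ≤ 50.


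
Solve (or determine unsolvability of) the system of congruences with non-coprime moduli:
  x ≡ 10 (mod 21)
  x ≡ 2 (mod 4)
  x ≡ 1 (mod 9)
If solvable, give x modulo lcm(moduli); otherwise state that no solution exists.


Moduli 21, 4, 9 are not pairwise coprime, so CRT works modulo lcm(m_i) when all pairwise compatibility conditions hold.
Pairwise compatibility: gcd(m_i, m_j) must divide a_i - a_j for every pair.
Merge one congruence at a time:
  Start: x ≡ 10 (mod 21).
  Combine with x ≡ 2 (mod 4): gcd(21, 4) = 1; 2 - 10 = -8, which IS divisible by 1, so compatible.
    Write x = 10 + 21·t and substitute into x ≡ 2 (mod 4): 21·t ≡ 2 − 10 = -8 (mod 4).
    Reduce coefficients mod 4: 1·t ≡ 0 (mod 4).
    So t ≡ 0 (mod 4).
    Then x = 10 + 21·0 = 10, valid modulo lcm(21, 4) = 84: x ≡ 10 (mod 84).
  Combine with x ≡ 1 (mod 9): gcd(84, 9) = 3; 1 - 10 = -9, which IS divisible by 3, so compatible.
    Write x = 10 + 84·t and substitute into x ≡ 1 (mod 9): 84·t ≡ 1 − 10 = -9 (mod 9).
    Divide the congruence (and modulus) by g = 3: 28·t ≡ -3 (mod 3).
    Reduce coefficients mod 3: 1·t ≡ 0 (mod 3).
    So t ≡ 0 (mod 3).
    Then x = 10 + 84·0 = 10, valid modulo lcm(84, 9) = 252: x ≡ 10 (mod 252).
Verify: 10 mod 21 = 10, 10 mod 4 = 2, 10 mod 9 = 1.

x ≡ 10 (mod 252).


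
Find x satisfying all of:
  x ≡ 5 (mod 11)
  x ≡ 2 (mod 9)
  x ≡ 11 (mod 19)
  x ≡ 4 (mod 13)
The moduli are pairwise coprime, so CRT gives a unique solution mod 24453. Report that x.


Product of moduli M = 11 · 9 · 19 · 13 = 24453.
Merge one congruence at a time:
  Start: x ≡ 5 (mod 11).
  Combine with x ≡ 2 (mod 9); new modulus lcm = 99.
    Write x = 5 + 11·t and substitute into x ≡ 2 (mod 9): 11·t ≡ 2 − 5 = -3 (mod 9).
    Reduce coefficients mod 9: 2·t ≡ 6 (mod 9).
    The inverse of 2 mod 9 is 5 (since 2·5 = 10 = 1·9 + 1), so t ≡ 5·6 = 30 ≡ 3 (mod 9).
    Then x = 5 + 11·3 = 38, valid modulo lcm(11, 9) = 99: x ≡ 38 (mod 99).
  Combine with x ≡ 11 (mod 19); new modulus lcm = 1881.
    Write x = 38 + 99·t and substitute into x ≡ 11 (mod 19): 99·t ≡ 11 − 38 = -27 (mod 19).
    Reduce coefficients mod 19: 4·t ≡ 11 (mod 19).
    The inverse of 4 mod 19 is 5 (since 4·5 = 20 = 1·19 + 1), so t ≡ 5·11 = 55 ≡ 17 (mod 19).
    Then x = 38 + 99·17 = 1721, valid modulo lcm(99, 19) = 1881: x ≡ 1721 (mod 1881).
  Combine with x ≡ 4 (mod 13); new modulus lcm = 24453.
    Write x = 1721 + 1881·t and substitute into x ≡ 4 (mod 13): 1881·t ≡ 4 − 1721 = -1717 (mod 13).
    Reduce coefficients mod 13: 9·t ≡ 12 (mod 13).
    The inverse of 9 mod 13 is 3 (since 9·3 = 27 = 2·13 + 1), so t ≡ 3·12 = 36 ≡ 10 (mod 13).
    Then x = 1721 + 1881·10 = 20531, valid modulo lcm(1881, 13) = 24453: x ≡ 20531 (mod 24453).
Verify against each original: 20531 mod 11 = 5, 20531 mod 9 = 2, 20531 mod 19 = 11, 20531 mod 13 = 4.

x ≡ 20531 (mod 24453).


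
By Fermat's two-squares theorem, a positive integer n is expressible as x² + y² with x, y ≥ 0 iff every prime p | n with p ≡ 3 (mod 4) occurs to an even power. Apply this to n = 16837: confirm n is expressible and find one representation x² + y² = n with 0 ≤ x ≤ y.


Step 1: Factor n = 16837 = 113 · 149.
Step 2: Check the mod-4 condition on each prime factor: 113 ≡ 1 (mod 4), exponent 1; 149 ≡ 1 (mod 4), exponent 1.
All primes ≡ 3 (mod 4) appear to even exponent (or don't appear), so by the two-squares theorem n IS expressible as a sum of two squares.
Step 3: Build a representation. Here n = 113 · 149 is a product of primes ≡ 1 (mod 4). Each prime p ≡ 1 (mod 4) is itself a sum of two squares; find a² by testing p − a² for a perfect square:
  113: 113 − 1² = 112, 113 − 2² = 109, 113 − 3² = 104, 113 − 4² = 97, 113 − 5² = 88, 113 − 6² = 77, 113 − 7² = 64 = 8² ⇒ 113 = 7² + 8².
  149: 149 − 1² = 148, 149 − 2² = 145, 149 − 3² = 140, 149 − 4² = 133, 149 − 5² = 124, 149 − 6² = 113, 149 − 7² = 100 = 10² ⇒ 149 = 7² + 10².
  Combine using the Brahmagupta–Fibonacci identity (a² + b²)(c² + d²) = (ac − bd)² + (ad + bc)² = (ac + bd)² + (ad − bc)²:
  113 · 149 = 16837: from (7² + 8²)(7² + 10²), take (7·7 − 8·10, 7·10 + 8·7) = (49 − 80, 70 + 56) = (-31, 126); dropping signs (only squares matter) gives (31, 126); check 31² + 126² = 961 + 15876 = 16837 ✓.
Step 4: Order so x ≤ y and verify: 31² + 126² = 961 + 15876 = 16837 = n. ✓

n = 16837 = 31² + 126² (one valid representation with x ≤ y).


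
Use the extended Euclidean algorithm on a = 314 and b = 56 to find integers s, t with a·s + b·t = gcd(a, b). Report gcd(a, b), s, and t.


Euclidean algorithm on (314, 56) — divide until remainder is 0:
  314 = 5 · 56 + 34
  56 = 1 · 34 + 22
  34 = 1 · 22 + 12
  22 = 1 · 12 + 10
  12 = 1 · 10 + 2
  10 = 5 · 2 + 0
gcd(314, 56) = 2.
Track Bezout coefficients alongside the remainders: start with r₀ = 314 = a·1 + b·0 (s = 1, t = 0) and r₁ = 56 = a·0 + b·1 (s = 0, t = 1); each new remainder r_{k+1} = r_{k-1} − q_k·r_k inherits s_{k+1} = s_{k-1} − q_k·s_k, t_{k+1} = t_{k-1} − q_k·t_k, so r_k = a·s_k + b·t_k at every step:
  q = 5: r = 34, s = 1 − 5·0 = 1, t = 0 − 5·1 = -5  (check: 314·1 + 56·(-5) = 34)
  q = 1: r = 22, s = 0 − 1·1 = -1, t = 1 − 1·(-5) = 6  (check: 314·(-1) + 56·6 = 22)
  q = 1: r = 12, s = 1 − 1·(-1) = 2, t = -5 − 1·6 = -11  (check: 314·2 + 56·(-11) = 12)
  q = 1: r = 10, s = -1 − 1·2 = -3, t = 6 − 1·(-11) = 17  (check: 314·(-3) + 56·17 = 10)
  q = 1: r = 2, s = 2 − 1·(-3) = 5, t = -11 − 1·17 = -28  (check: 314·5 + 56·(-28) = 2)
The row with r = 2 (the gcd) gives the Bezout coefficients s = 5, t = -28.
Result: 314 · (5) + 56 · (-28) = 2.

gcd(314, 56) = 2; s = 5, t = -28 (check: 314·5 + 56·(-28) = 2).


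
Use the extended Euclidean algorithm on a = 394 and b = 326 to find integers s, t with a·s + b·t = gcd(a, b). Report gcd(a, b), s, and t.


Euclidean algorithm on (394, 326) — divide until remainder is 0:
  394 = 1 · 326 + 68
  326 = 4 · 68 + 54
  68 = 1 · 54 + 14
  54 = 3 · 14 + 12
  14 = 1 · 12 + 2
  12 = 6 · 2 + 0
gcd(394, 326) = 2.
Track Bezout coefficients alongside the remainders: start with r₀ = 394 = a·1 + b·0 (s = 1, t = 0) and r₁ = 326 = a·0 + b·1 (s = 0, t = 1); each new remainder r_{k+1} = r_{k-1} − q_k·r_k inherits s_{k+1} = s_{k-1} − q_k·s_k, t_{k+1} = t_{k-1} − q_k·t_k, so r_k = a·s_k + b·t_k at every step:
  q = 1: r = 68, s = 1 − 1·0 = 1, t = 0 − 1·1 = -1  (check: 394·1 + 326·(-1) = 68)
  q = 4: r = 54, s = 0 − 4·1 = -4, t = 1 − 4·(-1) = 5  (check: 394·(-4) + 326·5 = 54)
  q = 1: r = 14, s = 1 − 1·(-4) = 5, t = -1 − 1·5 = -6  (check: 394·5 + 326·(-6) = 14)
  q = 3: r = 12, s = -4 − 3·5 = -19, t = 5 − 3·(-6) = 23  (check: 394·(-19) + 326·23 = 12)
  q = 1: r = 2, s = 5 − 1·(-19) = 24, t = -6 − 1·23 = -29  (check: 394·24 + 326·(-29) = 2)
The row with r = 2 (the gcd) gives the Bezout coefficients s = 24, t = -29.
Result: 394 · (24) + 326 · (-29) = 2.

gcd(394, 326) = 2; s = 24, t = -29 (check: 394·24 + 326·(-29) = 2).


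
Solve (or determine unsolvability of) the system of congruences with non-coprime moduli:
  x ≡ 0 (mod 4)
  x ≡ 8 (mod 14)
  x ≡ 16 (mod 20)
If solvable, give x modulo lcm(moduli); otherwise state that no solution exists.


Moduli 4, 14, 20 are not pairwise coprime, so CRT works modulo lcm(m_i) when all pairwise compatibility conditions hold.
Pairwise compatibility: gcd(m_i, m_j) must divide a_i - a_j for every pair.
Merge one congruence at a time:
  Start: x ≡ 0 (mod 4).
  Combine with x ≡ 8 (mod 14): gcd(4, 14) = 2; 8 - 0 = 8, which IS divisible by 2, so compatible.
    Write x = 0 + 4·t and substitute into x ≡ 8 (mod 14): 4·t ≡ 8 − 0 = 8 (mod 14).
    Divide the congruence (and modulus) by g = 2: 2·t ≡ 4 (mod 7).
    The inverse of 2 mod 7 is 4 (since 2·4 = 8 = 1·7 + 1), so t ≡ 4·4 = 16 ≡ 2 (mod 7).
    Then x = 0 + 4·2 = 8, valid modulo lcm(4, 14) = 28: x ≡ 8 (mod 28).
  Combine with x ≡ 16 (mod 20): gcd(28, 20) = 4; 16 - 8 = 8, which IS divisible by 4, so compatible.
    Write x = 8 + 28·t and substitute into x ≡ 16 (mod 20): 28·t ≡ 16 − 8 = 8 (mod 20).
    Divide the congruence (and modulus) by g = 4: 7·t ≡ 2 (mod 5).
    Reduce coefficients mod 5: 2·t ≡ 2 (mod 5).
    The inverse of 2 mod 5 is 3 (since 2·3 = 6 = 1·5 + 1), so t ≡ 3·2 = 6 ≡ 1 (mod 5).
    Then x = 8 + 28·1 = 36, valid modulo lcm(28, 20) = 140: x ≡ 36 (mod 140).
Verify: 36 mod 4 = 0, 36 mod 14 = 8, 36 mod 20 = 16.

x ≡ 36 (mod 140).


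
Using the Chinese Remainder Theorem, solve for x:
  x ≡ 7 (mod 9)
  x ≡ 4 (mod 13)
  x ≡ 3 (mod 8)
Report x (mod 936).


Moduli 9, 13, 8 are pairwise coprime; by CRT there is a unique solution modulo M = 9 · 13 · 8 = 936.
Solve pairwise, accumulating the modulus:
  Start with x ≡ 7 (mod 9).
  Combine with x ≡ 4 (mod 13): since gcd(9, 13) = 1, we get a unique residue mod 117.
    Write x = 7 + 9·t and substitute into x ≡ 4 (mod 13): 9·t ≡ 4 − 7 = -3 (mod 13).
    Reduce coefficients mod 13: 9·t ≡ 10 (mod 13).
    The inverse of 9 mod 13 is 3 (since 9·3 = 27 = 2·13 + 1), so t ≡ 3·10 = 30 ≡ 4 (mod 13).
    Then x = 7 + 9·4 = 43, valid modulo lcm(9, 13) = 117: x ≡ 43 (mod 117).
  Combine with x ≡ 3 (mod 8): since gcd(117, 8) = 1, we get a unique residue mod 936.
    Write x = 43 + 117·t and substitute into x ≡ 3 (mod 8): 117·t ≡ 3 − 43 = -40 (mod 8).
    Reduce coefficients mod 8: 5·t ≡ 0 (mod 8).
    The inverse of 5 mod 8 is 5 (since 5·5 = 25 = 3·8 + 1), so t ≡ 5·0 = 0 ≡ 0 (mod 8).
    Then x = 43 + 117·0 = 43, valid modulo lcm(117, 8) = 936: x ≡ 43 (mod 936).
Verify: 43 mod 9 = 7 ✓, 43 mod 13 = 4 ✓, 43 mod 8 = 3 ✓.

x ≡ 43 (mod 936).


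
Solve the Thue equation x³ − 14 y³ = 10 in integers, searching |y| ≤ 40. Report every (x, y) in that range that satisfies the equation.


The equation is x³ - 14y³ = 10. For fixed y, x³ = 14·y³ + 10, so a solution requires the RHS to be a perfect cube.
Strategy: iterate y from -40 to 40, compute RHS = 14·y³ + 10, and check whether it is a (positive or negative) perfect cube.
Check small values of y:
  y = 0: RHS = 10 is not a perfect cube.
  y = 1: RHS = 24 is not a perfect cube.
  y = -1: RHS = -4 is not a perfect cube.
  y = 2: RHS = 122 is not a perfect cube.
  y = -2: RHS = -102 is not a perfect cube.
  y = 3: RHS = 388 is not a perfect cube.
  y = -3: RHS = -368 is not a perfect cube.
Continuing the search up to |y| = 40 finds no solutions either.
No (x, y) in the scanned range satisfies the equation.

No integer solutions with |y| ≤ 40.


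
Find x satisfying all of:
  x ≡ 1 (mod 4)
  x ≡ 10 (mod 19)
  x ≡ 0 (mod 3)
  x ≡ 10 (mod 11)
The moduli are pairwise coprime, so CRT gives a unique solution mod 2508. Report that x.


Product of moduli M = 4 · 19 · 3 · 11 = 2508.
Merge one congruence at a time:
  Start: x ≡ 1 (mod 4).
  Combine with x ≡ 10 (mod 19); new modulus lcm = 76.
    Write x = 1 + 4·t and substitute into x ≡ 10 (mod 19): 4·t ≡ 10 − 1 = 9 (mod 19).
    The inverse of 4 mod 19 is 5 (since 4·5 = 20 = 1·19 + 1), so t ≡ 5·9 = 45 ≡ 7 (mod 19).
    Then x = 1 + 4·7 = 29, valid modulo lcm(4, 19) = 76: x ≡ 29 (mod 76).
  Combine with x ≡ 0 (mod 3); new modulus lcm = 228.
    Write x = 29 + 76·t and substitute into x ≡ 0 (mod 3): 76·t ≡ 0 − 29 = -29 (mod 3).
    Reduce coefficients mod 3: 1·t ≡ 1 (mod 3).
    So t ≡ 1 (mod 3).
    Then x = 29 + 76·1 = 105, valid modulo lcm(76, 3) = 228: x ≡ 105 (mod 228).
  Combine with x ≡ 10 (mod 11); new modulus lcm = 2508.
    Write x = 105 + 228·t and substitute into x ≡ 10 (mod 11): 228·t ≡ 10 − 105 = -95 (mod 11).
    Reduce coefficients mod 11: 8·t ≡ 4 (mod 11).
    The inverse of 8 mod 11 is 7 (since 8·7 = 56 = 5·11 + 1), so t ≡ 7·4 = 28 ≡ 6 (mod 11).
    Then x = 105 + 228·6 = 1473, valid modulo lcm(228, 11) = 2508: x ≡ 1473 (mod 2508).
Verify against each original: 1473 mod 4 = 1, 1473 mod 19 = 10, 1473 mod 3 = 0, 1473 mod 11 = 10.

x ≡ 1473 (mod 2508).


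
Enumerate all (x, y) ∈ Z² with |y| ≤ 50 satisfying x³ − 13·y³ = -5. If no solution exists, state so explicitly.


The equation is x³ - 13y³ = -5. For fixed y, x³ = 13·y³ − 5, so a solution requires the RHS to be a perfect cube.
Strategy: iterate y from -50 to 50, compute RHS = 13·y³ − 5, and check whether it is a (positive or negative) perfect cube.
Check small values of y:
  y = 0: RHS = -5 is not a perfect cube.
  y = 1: RHS = 8 = (2)³ ⇒ x = 2 works.
  y = -1: RHS = -18 is not a perfect cube.
  y = 2: RHS = 99 is not a perfect cube.
  y = -2: RHS = -109 is not a perfect cube.
  y = 3: RHS = 346 is not a perfect cube.
  y = -3: RHS = -356 is not a perfect cube.
Continuing the search up to |y| = 50 finds no further solutions beyond those listed.
Collected solutions: (2, 1).

Solutions (with |y| ≤ 50): (2, 1).


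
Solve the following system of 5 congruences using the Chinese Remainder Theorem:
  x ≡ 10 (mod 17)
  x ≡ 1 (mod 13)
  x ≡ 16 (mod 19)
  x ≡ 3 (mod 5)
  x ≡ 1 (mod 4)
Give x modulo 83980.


Product of moduli M = 17 · 13 · 19 · 5 · 4 = 83980.
Merge one congruence at a time:
  Start: x ≡ 10 (mod 17).
  Combine with x ≡ 1 (mod 13); new modulus lcm = 221.
    Write x = 10 + 17·t and substitute into x ≡ 1 (mod 13): 17·t ≡ 1 − 10 = -9 (mod 13).
    Reduce coefficients mod 13: 4·t ≡ 4 (mod 13).
    The inverse of 4 mod 13 is 10 (since 4·10 = 40 = 3·13 + 1), so t ≡ 10·4 = 40 ≡ 1 (mod 13).
    Then x = 10 + 17·1 = 27, valid modulo lcm(17, 13) = 221: x ≡ 27 (mod 221).
  Combine with x ≡ 16 (mod 19); new modulus lcm = 4199.
    Write x = 27 + 221·t and substitute into x ≡ 16 (mod 19): 221·t ≡ 16 − 27 = -11 (mod 19).
    Reduce coefficients mod 19: 12·t ≡ 8 (mod 19).
    The inverse of 12 mod 19 is 8 (since 12·8 = 96 = 5·19 + 1), so t ≡ 8·8 = 64 ≡ 7 (mod 19).
    Then x = 27 + 221·7 = 1574, valid modulo lcm(221, 19) = 4199: x ≡ 1574 (mod 4199).
  Combine with x ≡ 3 (mod 5); new modulus lcm = 20995.
    Write x = 1574 + 4199·t and substitute into x ≡ 3 (mod 5): 4199·t ≡ 3 − 1574 = -1571 (mod 5).
    Reduce coefficients mod 5: 4·t ≡ 4 (mod 5).
    The inverse of 4 mod 5 is 4 (since 4·4 = 16 = 3·5 + 1), so t ≡ 4·4 = 16 ≡ 1 (mod 5).
    Then x = 1574 + 4199·1 = 5773, valid modulo lcm(4199, 5) = 20995: x ≡ 5773 (mod 20995).
  Combine with x ≡ 1 (mod 4); new modulus lcm = 83980.
    Write x = 5773 + 20995·t and substitute into x ≡ 1 (mod 4): 20995·t ≡ 1 − 5773 = -5772 (mod 4).
    Reduce coefficients mod 4: 3·t ≡ 0 (mod 4).
    The inverse of 3 mod 4 is 3 (since 3·3 = 9 = 2·4 + 1), so t ≡ 3·0 = 0 ≡ 0 (mod 4).
    Then x = 5773 + 20995·0 = 5773, valid modulo lcm(20995, 4) = 83980: x ≡ 5773 (mod 83980).
Verify against each original: 5773 mod 17 = 10, 5773 mod 13 = 1, 5773 mod 19 = 16, 5773 mod 5 = 3, 5773 mod 4 = 1.

x ≡ 5773 (mod 83980).


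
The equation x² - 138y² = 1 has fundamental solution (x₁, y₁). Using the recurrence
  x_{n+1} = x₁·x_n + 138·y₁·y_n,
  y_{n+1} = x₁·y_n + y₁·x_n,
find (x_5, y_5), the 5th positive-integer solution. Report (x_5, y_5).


Step 1: Find the fundamental solution (x₁, y₁) of x² - 138y² = 1.
  Expand √138 as a continued fraction. a₀ = ⌊√138⌋ = 11; iterate m_{k+1} = d_k·a_k − m_k, d_{k+1} = (138 − m_{k+1}²)/d_k, a_{k+1} = ⌊(a₀ + m_{k+1})/d_{k+1}⌋ (starting m₀ = 0, d₀ = 1), with convergents p_k = a_k·p_{k-1} + p_{k-2}, q_k = a_k·q_{k-1} + q_{k-2} (p₋₁ = 1, q₋₁ = 0):
  k = 0: a₀ = 11; p₀/q₀ = 11/1; p₀² − 138·q₀² = 121 − 138 = -17.
  k = 1: m = 11, d = 17, a = ⌊(11 + 11)/17⌋ = 1; p/q = (1·11 + 1)/(1·1 + 0) = 12/1; p² − 138·q² = 144 − 138 = 6.
  k = 2: m = 6, d = 6, a = ⌊(11 + 6)/6⌋ = 2; p/q = (2·12 + 11)/(2·1 + 1) = 35/3; p² − 138·q² = 1225 − 1242 = -17.
  k = 3: m = 6, d = 17, a = ⌊(11 + 6)/17⌋ = 1; p/q = (1·35 + 12)/(1·3 + 1) = 47/4; p² − 138·q² = 2209 − 2208 = 1.
  The first convergent with p² − 138·q² = 1 gives the fundamental solution (x₁, y₁) = (47, 4).
Step 2: Apply the recurrence (x_{n+1}, y_{n+1}) = (x₁x_n + 138y₁y_n, x₁y_n + y₁x_n) repeatedly.
  From (x_1, y_1) = (47, 4): x_2 = 47·47 + 138·4·4 = 4417; y_2 = 47·4 + 4·47 = 376.
  From (x_2, y_2) = (4417, 376): x_3 = 47·4417 + 138·4·376 = 415151; y_3 = 47·376 + 4·4417 = 35340.
  From (x_3, y_3) = (415151, 35340): x_4 = 47·415151 + 138·4·35340 = 39019777; y_4 = 47·35340 + 4·415151 = 3321584.
  From (x_4, y_4) = (39019777, 3321584): x_5 = 47·39019777 + 138·4·3321584 = 3667443887; y_5 = 47·3321584 + 4·39019777 = 312193556.
Step 3: Verify x_5² - 138·y_5² = 13450144664293668769 - 13450144664293668768 = 1 (should be 1). ✓

(x_1, y_1) = (47, 4); (x_5, y_5) = (3667443887, 312193556).


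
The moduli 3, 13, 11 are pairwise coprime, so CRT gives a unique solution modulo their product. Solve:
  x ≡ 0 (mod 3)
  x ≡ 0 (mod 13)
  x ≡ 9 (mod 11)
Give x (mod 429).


Moduli 3, 13, 11 are pairwise coprime; by CRT there is a unique solution modulo M = 3 · 13 · 11 = 429.
Solve pairwise, accumulating the modulus:
  Start with x ≡ 0 (mod 3).
  Combine with x ≡ 0 (mod 13): since gcd(3, 13) = 1, we get a unique residue mod 39.
    Write x = 0 + 3·t and substitute into x ≡ 0 (mod 13): 3·t ≡ 0 − 0 = 0 (mod 13).
    The inverse of 3 mod 13 is 9 (since 3·9 = 27 = 2·13 + 1), so t ≡ 9·0 = 0 ≡ 0 (mod 13).
    Then x = 0 + 3·0 = 0, valid modulo lcm(3, 13) = 39: x ≡ 0 (mod 39).
  Combine with x ≡ 9 (mod 11): since gcd(39, 11) = 1, we get a unique residue mod 429.
    Write x = 0 + 39·t and substitute into x ≡ 9 (mod 11): 39·t ≡ 9 − 0 = 9 (mod 11).
    Reduce coefficients mod 11: 6·t ≡ 9 (mod 11).
    The inverse of 6 mod 11 is 2 (since 6·2 = 12 = 1·11 + 1), so t ≡ 2·9 = 18 ≡ 7 (mod 11).
    Then x = 0 + 39·7 = 273, valid modulo lcm(39, 11) = 429: x ≡ 273 (mod 429).
Verify: 273 mod 3 = 0 ✓, 273 mod 13 = 0 ✓, 273 mod 11 = 9 ✓.

x ≡ 273 (mod 429).


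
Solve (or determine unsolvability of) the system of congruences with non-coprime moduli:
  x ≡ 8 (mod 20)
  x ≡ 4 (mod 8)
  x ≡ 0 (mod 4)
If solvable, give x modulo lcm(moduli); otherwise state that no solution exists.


Moduli 20, 8, 4 are not pairwise coprime, so CRT works modulo lcm(m_i) when all pairwise compatibility conditions hold.
Pairwise compatibility: gcd(m_i, m_j) must divide a_i - a_j for every pair.
Merge one congruence at a time:
  Start: x ≡ 8 (mod 20).
  Combine with x ≡ 4 (mod 8): gcd(20, 8) = 4; 4 - 8 = -4, which IS divisible by 4, so compatible.
    Write x = 8 + 20·t and substitute into x ≡ 4 (mod 8): 20·t ≡ 4 − 8 = -4 (mod 8).
    Divide the congruence (and modulus) by g = 4: 5·t ≡ -1 (mod 2).
    Reduce coefficients mod 2: 1·t ≡ 1 (mod 2).
    So t ≡ 1 (mod 2).
    Then x = 8 + 20·1 = 28, valid modulo lcm(20, 8) = 40: x ≡ 28 (mod 40).
  Combine with x ≡ 0 (mod 4): gcd(40, 4) = 4; 0 - 28 = -28, which IS divisible by 4, so compatible.
    Write x = 28 + 40·t and substitute into x ≡ 0 (mod 4): 40·t ≡ 0 − 28 = -28 (mod 4).
    Divide the congruence (and modulus) by g = 4: 10·t ≡ -7 (mod 1).
    Modulo 1 every t works; take t = 0.
    Then x = 28 + 40·0 = 28, valid modulo lcm(40, 4) = 40: x ≡ 28 (mod 40).
Verify: 28 mod 20 = 8, 28 mod 8 = 4, 28 mod 4 = 0.

x ≡ 28 (mod 40).


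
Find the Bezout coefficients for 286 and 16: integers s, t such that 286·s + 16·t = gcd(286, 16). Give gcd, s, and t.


Euclidean algorithm on (286, 16) — divide until remainder is 0:
  286 = 17 · 16 + 14
  16 = 1 · 14 + 2
  14 = 7 · 2 + 0
gcd(286, 16) = 2.
Track Bezout coefficients alongside the remainders: start with r₀ = 286 = a·1 + b·0 (s = 1, t = 0) and r₁ = 16 = a·0 + b·1 (s = 0, t = 1); each new remainder r_{k+1} = r_{k-1} − q_k·r_k inherits s_{k+1} = s_{k-1} − q_k·s_k, t_{k+1} = t_{k-1} − q_k·t_k, so r_k = a·s_k + b·t_k at every step:
  q = 17: r = 14, s = 1 − 17·0 = 1, t = 0 − 17·1 = -17  (check: 286·1 + 16·(-17) = 14)
  q = 1: r = 2, s = 0 − 1·1 = -1, t = 1 − 1·(-17) = 18  (check: 286·(-1) + 16·18 = 2)
The row with r = 2 (the gcd) gives the Bezout coefficients s = -1, t = 18.
Result: 286 · (-1) + 16 · (18) = 2.

gcd(286, 16) = 2; s = -1, t = 18 (check: 286·(-1) + 16·18 = 2).


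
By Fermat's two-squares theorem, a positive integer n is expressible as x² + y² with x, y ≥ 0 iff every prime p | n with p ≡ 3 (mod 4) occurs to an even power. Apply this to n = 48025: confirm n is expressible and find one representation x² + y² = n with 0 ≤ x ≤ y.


Step 1: Factor n = 48025 = 5^2 · 17 · 113.
Step 2: Check the mod-4 condition on each prime factor: 5 ≡ 1 (mod 4), exponent 2; 17 ≡ 1 (mod 4), exponent 1; 113 ≡ 1 (mod 4), exponent 1.
All primes ≡ 3 (mod 4) appear to even exponent (or don't appear), so by the two-squares theorem n IS expressible as a sum of two squares.
Step 3: Build a representation. Group n = k² · m with k = 5 and m = 17 · 113 = 1921 (a product of primes ≡ 1 (mod 4)); a representation of m scales to one of n via (k·x)² + (k·y)² = k²(x² + y²). Each prime p ≡ 1 (mod 4) is itself a sum of two squares; find a² by testing p − a² for a perfect square:
  17: 17 − 1² = 16 = 4² ⇒ 17 = 1² + 4².
  113: 113 − 1² = 112, 113 − 2² = 109, 113 − 3² = 104, 113 − 4² = 97, 113 − 5² = 88, 113 − 6² = 77, 113 − 7² = 64 = 8² ⇒ 113 = 7² + 8².
  Combine using the Brahmagupta–Fibonacci identity (a² + b²)(c² + d²) = (ac − bd)² + (ad + bc)² = (ac + bd)² + (ad − bc)²:
  17 · 113 = 1921: from (1² + 4²)(7² + 8²), take (1·7 − 4·8, 1·8 + 4·7) = (7 − 32, 8 + 28) = (-25, 36); dropping signs (only squares matter) gives (25, 36); check 25² + 36² = 625 + 1296 = 1921 ✓.
  Scale by k = 5: (5·25, 5·36) = (125, 180).
Step 4: Order so x ≤ y and verify: 125² + 180² = 15625 + 32400 = 48025 = n. ✓

n = 48025 = 125² + 180² (one valid representation with x ≤ y).


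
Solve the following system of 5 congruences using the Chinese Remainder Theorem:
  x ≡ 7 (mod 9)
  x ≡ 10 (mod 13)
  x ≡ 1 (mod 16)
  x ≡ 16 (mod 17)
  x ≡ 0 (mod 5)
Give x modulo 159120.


Product of moduli M = 9 · 13 · 16 · 17 · 5 = 159120.
Merge one congruence at a time:
  Start: x ≡ 7 (mod 9).
  Combine with x ≡ 10 (mod 13); new modulus lcm = 117.
    Write x = 7 + 9·t and substitute into x ≡ 10 (mod 13): 9·t ≡ 10 − 7 = 3 (mod 13).
    The inverse of 9 mod 13 is 3 (since 9·3 = 27 = 2·13 + 1), so t ≡ 3·3 = 9 ≡ 9 (mod 13).
    Then x = 7 + 9·9 = 88, valid modulo lcm(9, 13) = 117: x ≡ 88 (mod 117).
  Combine with x ≡ 1 (mod 16); new modulus lcm = 1872.
    Write x = 88 + 117·t and substitute into x ≡ 1 (mod 16): 117·t ≡ 1 − 88 = -87 (mod 16).
    Reduce coefficients mod 16: 5·t ≡ 9 (mod 16).
    The inverse of 5 mod 16 is 13 (since 5·13 = 65 = 4·16 + 1), so t ≡ 13·9 = 117 ≡ 5 (mod 16).
    Then x = 88 + 117·5 = 673, valid modulo lcm(117, 16) = 1872: x ≡ 673 (mod 1872).
  Combine with x ≡ 16 (mod 17); new modulus lcm = 31824.
    Write x = 673 + 1872·t and substitute into x ≡ 16 (mod 17): 1872·t ≡ 16 − 673 = -657 (mod 17).
    Reduce coefficients mod 17: 2·t ≡ 6 (mod 17).
    The inverse of 2 mod 17 is 9 (since 2·9 = 18 = 1·17 + 1), so t ≡ 9·6 = 54 ≡ 3 (mod 17).
    Then x = 673 + 1872·3 = 6289, valid modulo lcm(1872, 17) = 31824: x ≡ 6289 (mod 31824).
  Combine with x ≡ 0 (mod 5); new modulus lcm = 159120.
    Write x = 6289 + 31824·t and substitute into x ≡ 0 (mod 5): 31824·t ≡ 0 − 6289 = -6289 (mod 5).
    Reduce coefficients mod 5: 4·t ≡ 1 (mod 5).
    The inverse of 4 mod 5 is 4 (since 4·4 = 16 = 3·5 + 1), so t ≡ 4·1 = 4 ≡ 4 (mod 5).
    Then x = 6289 + 31824·4 = 133585, valid modulo lcm(31824, 5) = 159120: x ≡ 133585 (mod 159120).
Verify against each original: 133585 mod 9 = 7, 133585 mod 13 = 10, 133585 mod 16 = 1, 133585 mod 17 = 16, 133585 mod 5 = 0.

x ≡ 133585 (mod 159120).


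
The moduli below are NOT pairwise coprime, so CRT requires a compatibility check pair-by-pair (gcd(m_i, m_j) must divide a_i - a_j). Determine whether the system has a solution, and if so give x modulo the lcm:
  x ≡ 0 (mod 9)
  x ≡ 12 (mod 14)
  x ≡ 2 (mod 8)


Moduli 9, 14, 8 are not pairwise coprime, so CRT works modulo lcm(m_i) when all pairwise compatibility conditions hold.
Pairwise compatibility: gcd(m_i, m_j) must divide a_i - a_j for every pair.
Merge one congruence at a time:
  Start: x ≡ 0 (mod 9).
  Combine with x ≡ 12 (mod 14): gcd(9, 14) = 1; 12 - 0 = 12, which IS divisible by 1, so compatible.
    Write x = 0 + 9·t and substitute into x ≡ 12 (mod 14): 9·t ≡ 12 − 0 = 12 (mod 14).
    The inverse of 9 mod 14 is 11 (since 9·11 = 99 = 7·14 + 1), so t ≡ 11·12 = 132 ≡ 6 (mod 14).
    Then x = 0 + 9·6 = 54, valid modulo lcm(9, 14) = 126: x ≡ 54 (mod 126).
  Combine with x ≡ 2 (mod 8): gcd(126, 8) = 2; 2 - 54 = -52, which IS divisible by 2, so compatible.
    Write x = 54 + 126·t and substitute into x ≡ 2 (mod 8): 126·t ≡ 2 − 54 = -52 (mod 8).
    Divide the congruence (and modulus) by g = 2: 63·t ≡ -26 (mod 4).
    Reduce coefficients mod 4: 3·t ≡ 2 (mod 4).
    The inverse of 3 mod 4 is 3 (since 3·3 = 9 = 2·4 + 1), so t ≡ 3·2 = 6 ≡ 2 (mod 4).
    Then x = 54 + 126·2 = 306, valid modulo lcm(126, 8) = 504: x ≡ 306 (mod 504).
Verify: 306 mod 9 = 0, 306 mod 14 = 12, 306 mod 8 = 2.

x ≡ 306 (mod 504).


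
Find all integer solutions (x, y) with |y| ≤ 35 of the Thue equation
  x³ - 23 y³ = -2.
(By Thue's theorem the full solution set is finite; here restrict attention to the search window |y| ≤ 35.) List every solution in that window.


The equation is x³ - 23y³ = -2. For fixed y, x³ = 23·y³ − 2, so a solution requires the RHS to be a perfect cube.
Strategy: iterate y from -35 to 35, compute RHS = 23·y³ − 2, and check whether it is a (positive or negative) perfect cube.
Check small values of y:
  y = 0: RHS = -2 is not a perfect cube.
  y = 1: RHS = 21 is not a perfect cube.
  y = -1: RHS = -25 is not a perfect cube.
  y = 2: RHS = 182 is not a perfect cube.
  y = -2: RHS = -186 is not a perfect cube.
  y = 3: RHS = 619 is not a perfect cube.
  y = -3: RHS = -623 is not a perfect cube.
Continuing the search up to |y| = 35 finds no solutions either.
No (x, y) in the scanned range satisfies the equation.

No integer solutions with |y| ≤ 35.


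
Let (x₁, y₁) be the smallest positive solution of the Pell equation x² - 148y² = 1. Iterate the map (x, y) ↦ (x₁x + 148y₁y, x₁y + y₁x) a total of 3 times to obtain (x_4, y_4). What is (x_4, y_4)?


Step 1: Find the fundamental solution (x₁, y₁) of x² - 148y² = 1.
  Expand √148 as a continued fraction. a₀ = ⌊√148⌋ = 12; iterate m_{k+1} = d_k·a_k − m_k, d_{k+1} = (148 − m_{k+1}²)/d_k, a_{k+1} = ⌊(a₀ + m_{k+1})/d_{k+1}⌋ (starting m₀ = 0, d₀ = 1), with convergents p_k = a_k·p_{k-1} + p_{k-2}, q_k = a_k·q_{k-1} + q_{k-2} (p₋₁ = 1, q₋₁ = 0):
  k = 0: a₀ = 12; p₀/q₀ = 12/1; p₀² − 148·q₀² = 144 − 148 = -4.
  k = 1: m = 12, d = 4, a = ⌊(12 + 12)/4⌋ = 6; p/q = (6·12 + 1)/(6·1 + 0) = 73/6; p² − 148·q² = 5329 − 5328 = 1.
  The first convergent with p² − 148·q² = 1 gives the fundamental solution (x₁, y₁) = (73, 6).
Step 2: Apply the recurrence (x_{n+1}, y_{n+1}) = (x₁x_n + 148y₁y_n, x₁y_n + y₁x_n) repeatedly.
  From (x_1, y_1) = (73, 6): x_2 = 73·73 + 148·6·6 = 10657; y_2 = 73·6 + 6·73 = 876.
  From (x_2, y_2) = (10657, 876): x_3 = 73·10657 + 148·6·876 = 1555849; y_3 = 73·876 + 6·10657 = 127890.
  From (x_3, y_3) = (1555849, 127890): x_4 = 73·1555849 + 148·6·127890 = 227143297; y_4 = 73·127890 + 6·1555849 = 18671064.
Step 3: Verify x_4² - 148·y_4² = 51594077372030209 - 51594077372030208 = 1 (should be 1). ✓

(x_1, y_1) = (73, 6); (x_4, y_4) = (227143297, 18671064).


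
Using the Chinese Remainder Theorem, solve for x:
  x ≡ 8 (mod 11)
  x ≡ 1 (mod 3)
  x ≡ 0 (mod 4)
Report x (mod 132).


Moduli 11, 3, 4 are pairwise coprime; by CRT there is a unique solution modulo M = 11 · 3 · 4 = 132.
Solve pairwise, accumulating the modulus:
  Start with x ≡ 8 (mod 11).
  Combine with x ≡ 1 (mod 3): since gcd(11, 3) = 1, we get a unique residue mod 33.
    Write x = 8 + 11·t and substitute into x ≡ 1 (mod 3): 11·t ≡ 1 − 8 = -7 (mod 3).
    Reduce coefficients mod 3: 2·t ≡ 2 (mod 3).
    The inverse of 2 mod 3 is 2 (since 2·2 = 4 = 1·3 + 1), so t ≡ 2·2 = 4 ≡ 1 (mod 3).
    Then x = 8 + 11·1 = 19, valid modulo lcm(11, 3) = 33: x ≡ 19 (mod 33).
  Combine with x ≡ 0 (mod 4): since gcd(33, 4) = 1, we get a unique residue mod 132.
    Write x = 19 + 33·t and substitute into x ≡ 0 (mod 4): 33·t ≡ 0 − 19 = -19 (mod 4).
    Reduce coefficients mod 4: 1·t ≡ 1 (mod 4).
    So t ≡ 1 (mod 4).
    Then x = 19 + 33·1 = 52, valid modulo lcm(33, 4) = 132: x ≡ 52 (mod 132).
Verify: 52 mod 11 = 8 ✓, 52 mod 3 = 1 ✓, 52 mod 4 = 0 ✓.

x ≡ 52 (mod 132).


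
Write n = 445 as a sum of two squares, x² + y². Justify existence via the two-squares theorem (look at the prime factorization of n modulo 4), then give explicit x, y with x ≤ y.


Step 1: Factor n = 445 = 5 · 89.
Step 2: Check the mod-4 condition on each prime factor: 5 ≡ 1 (mod 4), exponent 1; 89 ≡ 1 (mod 4), exponent 1.
All primes ≡ 3 (mod 4) appear to even exponent (or don't appear), so by the two-squares theorem n IS expressible as a sum of two squares.
Step 3: Build a representation. Here n = 5 · 89 is a product of primes ≡ 1 (mod 4). Each prime p ≡ 1 (mod 4) is itself a sum of two squares; find a² by testing p − a² for a perfect square:
  5: 5 − 1² = 4 = 2² ⇒ 5 = 1² + 2².
  89: 89 − 1² = 88, 89 − 2² = 85, 89 − 3² = 80, 89 − 4² = 73, 89 − 5² = 64 = 8² ⇒ 89 = 5² + 8².
  Combine using the Brahmagupta–Fibonacci identity (a² + b²)(c² + d²) = (ac − bd)² + (ad + bc)² = (ac + bd)² + (ad − bc)²:
  5 · 89 = 445: from (1² + 2²)(5² + 8²), take (1·5 − 2·8, 1·8 + 2·5) = (5 − 16, 8 + 10) = (-11, 18); dropping signs (only squares matter) gives (11, 18); check 11² + 18² = 121 + 324 = 445 ✓.
Step 4: Order so x ≤ y and verify: 11² + 18² = 121 + 324 = 445 = n. ✓

n = 445 = 11² + 18² (one valid representation with x ≤ y).


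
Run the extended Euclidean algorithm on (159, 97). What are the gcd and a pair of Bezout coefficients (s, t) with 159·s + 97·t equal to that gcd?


Euclidean algorithm on (159, 97) — divide until remainder is 0:
  159 = 1 · 97 + 62
  97 = 1 · 62 + 35
  62 = 1 · 35 + 27
  35 = 1 · 27 + 8
  27 = 3 · 8 + 3
  8 = 2 · 3 + 2
  3 = 1 · 2 + 1
  2 = 2 · 1 + 0
gcd(159, 97) = 1.
Track Bezout coefficients alongside the remainders: start with r₀ = 159 = a·1 + b·0 (s = 1, t = 0) and r₁ = 97 = a·0 + b·1 (s = 0, t = 1); each new remainder r_{k+1} = r_{k-1} − q_k·r_k inherits s_{k+1} = s_{k-1} − q_k·s_k, t_{k+1} = t_{k-1} − q_k·t_k, so r_k = a·s_k + b·t_k at every step:
  q = 1: r = 62, s = 1 − 1·0 = 1, t = 0 − 1·1 = -1  (check: 159·1 + 97·(-1) = 62)
  q = 1: r = 35, s = 0 − 1·1 = -1, t = 1 − 1·(-1) = 2  (check: 159·(-1) + 97·2 = 35)
  q = 1: r = 27, s = 1 − 1·(-1) = 2, t = -1 − 1·2 = -3  (check: 159·2 + 97·(-3) = 27)
  q = 1: r = 8, s = -1 − 1·2 = -3, t = 2 − 1·(-3) = 5  (check: 159·(-3) + 97·5 = 8)
  q = 3: r = 3, s = 2 − 3·(-3) = 11, t = -3 − 3·5 = -18  (check: 159·11 + 97·(-18) = 3)
  q = 2: r = 2, s = -3 − 2·11 = -25, t = 5 − 2·(-18) = 41  (check: 159·(-25) + 97·41 = 2)
  q = 1: r = 1, s = 11 − 1·(-25) = 36, t = -18 − 1·41 = -59  (check: 159·36 + 97·(-59) = 1)
The row with r = 1 (the gcd) gives the Bezout coefficients s = 36, t = -59.
Result: 159 · (36) + 97 · (-59) = 1.

gcd(159, 97) = 1; s = 36, t = -59 (check: 159·36 + 97·(-59) = 1).


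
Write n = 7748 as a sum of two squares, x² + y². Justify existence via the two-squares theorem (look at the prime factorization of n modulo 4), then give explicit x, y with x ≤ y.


Step 1: Factor n = 7748 = 2^2 · 13 · 149.
Step 2: Check the mod-4 condition on each prime factor: 2 = 2 (special); 13 ≡ 1 (mod 4), exponent 1; 149 ≡ 1 (mod 4), exponent 1.
All primes ≡ 3 (mod 4) appear to even exponent (or don't appear), so by the two-squares theorem n IS expressible as a sum of two squares.
Step 3: Build a representation. Group n = k² · m with k = 2 and m = 13 · 149 = 1937 (a product of primes ≡ 1 (mod 4)); a representation of m scales to one of n via (k·x)² + (k·y)² = k²(x² + y²). Each prime p ≡ 1 (mod 4) is itself a sum of two squares; find a² by testing p − a² for a perfect square:
  13: 13 − 1² = 12, 13 − 2² = 9 = 3² ⇒ 13 = 2² + 3².
  149: 149 − 1² = 148, 149 − 2² = 145, 149 − 3² = 140, 149 − 4² = 133, 149 − 5² = 124, 149 − 6² = 113, 149 − 7² = 100 = 10² ⇒ 149 = 7² + 10².
  Combine using the Brahmagupta–Fibonacci identity (a² + b²)(c² + d²) = (ac − bd)² + (ad + bc)² = (ac + bd)² + (ad − bc)²:
  13 · 149 = 1937: from (2² + 3²)(7² + 10²), take (2·7 − 3·10, 2·10 + 3·7) = (14 − 30, 20 + 21) = (-16, 41); dropping signs (only squares matter) gives (16, 41); check 16² + 41² = 256 + 1681 = 1937 ✓.
  Scale by k = 2: (2·16, 2·41) = (32, 82).
Step 4: Order so x ≤ y and verify: 32² + 82² = 1024 + 6724 = 7748 = n. ✓

n = 7748 = 32² + 82² (one valid representation with x ≤ y).


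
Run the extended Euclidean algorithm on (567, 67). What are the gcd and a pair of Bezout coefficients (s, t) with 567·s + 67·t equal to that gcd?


Euclidean algorithm on (567, 67) — divide until remainder is 0:
  567 = 8 · 67 + 31
  67 = 2 · 31 + 5
  31 = 6 · 5 + 1
  5 = 5 · 1 + 0
gcd(567, 67) = 1.
Track Bezout coefficients alongside the remainders: start with r₀ = 567 = a·1 + b·0 (s = 1, t = 0) and r₁ = 67 = a·0 + b·1 (s = 0, t = 1); each new remainder r_{k+1} = r_{k-1} − q_k·r_k inherits s_{k+1} = s_{k-1} − q_k·s_k, t_{k+1} = t_{k-1} − q_k·t_k, so r_k = a·s_k + b·t_k at every step:
  q = 8: r = 31, s = 1 − 8·0 = 1, t = 0 − 8·1 = -8  (check: 567·1 + 67·(-8) = 31)
  q = 2: r = 5, s = 0 − 2·1 = -2, t = 1 − 2·(-8) = 17  (check: 567·(-2) + 67·17 = 5)
  q = 6: r = 1, s = 1 − 6·(-2) = 13, t = -8 − 6·17 = -110  (check: 567·13 + 67·(-110) = 1)
The row with r = 1 (the gcd) gives the Bezout coefficients s = 13, t = -110.
Result: 567 · (13) + 67 · (-110) = 1.

gcd(567, 67) = 1; s = 13, t = -110 (check: 567·13 + 67·(-110) = 1).


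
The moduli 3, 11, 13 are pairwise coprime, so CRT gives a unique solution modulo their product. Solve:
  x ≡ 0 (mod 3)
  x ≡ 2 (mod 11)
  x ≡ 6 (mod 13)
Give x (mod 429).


Moduli 3, 11, 13 are pairwise coprime; by CRT there is a unique solution modulo M = 3 · 11 · 13 = 429.
Solve pairwise, accumulating the modulus:
  Start with x ≡ 0 (mod 3).
  Combine with x ≡ 2 (mod 11): since gcd(3, 11) = 1, we get a unique residue mod 33.
    Write x = 0 + 3·t and substitute into x ≡ 2 (mod 11): 3·t ≡ 2 − 0 = 2 (mod 11).
    The inverse of 3 mod 11 is 4 (since 3·4 = 12 = 1·11 + 1), so t ≡ 4·2 = 8 ≡ 8 (mod 11).
    Then x = 0 + 3·8 = 24, valid modulo lcm(3, 11) = 33: x ≡ 24 (mod 33).
  Combine with x ≡ 6 (mod 13): since gcd(33, 13) = 1, we get a unique residue mod 429.
    Write x = 24 + 33·t and substitute into x ≡ 6 (mod 13): 33·t ≡ 6 − 24 = -18 (mod 13).
    Reduce coefficients mod 13: 7·t ≡ 8 (mod 13).
    The inverse of 7 mod 13 is 2 (since 7·2 = 14 = 1·13 + 1), so t ≡ 2·8 = 16 ≡ 3 (mod 13).
    Then x = 24 + 33·3 = 123, valid modulo lcm(33, 13) = 429: x ≡ 123 (mod 429).
Verify: 123 mod 3 = 0 ✓, 123 mod 11 = 2 ✓, 123 mod 13 = 6 ✓.

x ≡ 123 (mod 429).


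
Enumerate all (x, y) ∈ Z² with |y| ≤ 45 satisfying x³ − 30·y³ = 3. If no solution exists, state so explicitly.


The equation is x³ - 30y³ = 3. For fixed y, x³ = 30·y³ + 3, so a solution requires the RHS to be a perfect cube.
Strategy: iterate y from -45 to 45, compute RHS = 30·y³ + 3, and check whether it is a (positive or negative) perfect cube.
Check small values of y:
  y = 0: RHS = 3 is not a perfect cube.
  y = 1: RHS = 33 is not a perfect cube.
  y = -1: RHS = -27 = (-3)³ ⇒ x = -3 works.
  y = 2: RHS = 243 is not a perfect cube.
  y = -2: RHS = -237 is not a perfect cube.
  y = 3: RHS = 813 is not a perfect cube.
  y = -3: RHS = -807 is not a perfect cube.
Continuing the search up to |y| = 45 finds no further solutions beyond those listed.
Collected solutions: (-3, -1).

Solutions (with |y| ≤ 45): (-3, -1).
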